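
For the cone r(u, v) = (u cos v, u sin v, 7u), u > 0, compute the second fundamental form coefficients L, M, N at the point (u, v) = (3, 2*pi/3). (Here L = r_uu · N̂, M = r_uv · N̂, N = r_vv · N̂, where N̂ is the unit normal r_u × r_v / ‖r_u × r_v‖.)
L = 0;  M = 0;  N = 21*sqrt(2)/10

Compute the unit normal N̂(u, v) = (-7*sqrt(2)*u*cos(v)/(10*Abs(u)), -7*sqrt(2)*u*sin(v)/(10*Abs(u)), sqrt(2)*u/(10*Abs(u))), and the second partials r_uu, r_uv, r_vv. Take dot products:
  L(u, v) = r_uu · N̂ = 0,
  M(u, v) = r_uv · N̂ = 0,
  N(u, v) = r_vv · N̂ = 7*sqrt(2)*u^2/(10*Abs(u)).
Evaluating at (u, v) = (3, 2*pi/3):
  L = 0, M = 0, N = 21*sqrt(2)/10.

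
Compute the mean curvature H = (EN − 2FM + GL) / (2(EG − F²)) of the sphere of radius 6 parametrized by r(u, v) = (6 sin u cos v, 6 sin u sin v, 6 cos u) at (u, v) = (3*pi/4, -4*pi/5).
H = -1/6

With E = 36, F = 0, G = 36*sin(u)^2, L = -6*sin(u)/Abs(sin(u)), M = 0, N = -6*sin(u)^3/Abs(sin(u)), assemble
  H = (EN − 2FM + GL) / (2(EG − F²)) = -sin(u)/(6*Abs(sin(u))).
At (u, v) = (3*pi/4, -4*pi/5): H = -1/6.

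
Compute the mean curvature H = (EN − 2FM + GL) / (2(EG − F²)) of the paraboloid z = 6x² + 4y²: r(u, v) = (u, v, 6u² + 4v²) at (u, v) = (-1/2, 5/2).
H = 2554*sqrt(437)/190969

With E = 144*u^2 + 1, F = 96*u*v, G = 64*v^2 + 1, L = 12/sqrt(144*u^2 + 64*v^2 + 1), M = 0, N = 8/sqrt(144*u^2 + 64*v^2 + 1), assemble
  H = (EN − 2FM + GL) / (2(EG − F²)) = 2*(288*u^2 + 192*v^2 + 5)/(144*u^2 + 64*v^2 + 1)^(3/2).
At (u, v) = (-1/2, 5/2): H = 2554*sqrt(437)/190969.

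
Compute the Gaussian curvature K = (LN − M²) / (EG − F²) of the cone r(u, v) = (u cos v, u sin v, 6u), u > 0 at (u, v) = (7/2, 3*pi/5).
K = 0

Coefficients of the first fundamental form: E = 37, F = 0, G = u^2.
Coefficients of the second fundamental form: L = 0, M = 0, N = 6*sqrt(37)*u^2/(37*Abs(u)).
Assemble K = (LN − M²)/(EG − F²) = 0. At (u, v) = (7/2, 3*pi/5): K = 0.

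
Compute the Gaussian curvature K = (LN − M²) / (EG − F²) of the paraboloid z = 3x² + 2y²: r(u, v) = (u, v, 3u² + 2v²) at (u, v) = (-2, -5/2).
K = 24/60025

Coefficients of the first fundamental form: E = 36*u^2 + 1, F = 24*u*v, G = 16*v^2 + 1.
Coefficients of the second fundamental form: L = 6/sqrt(36*u^2 + 16*v^2 + 1), M = 0, N = 4/sqrt(36*u^2 + 16*v^2 + 1).
Assemble K = (LN − M²)/(EG − F²) = 24/(1296*u^4 + 1152*u^2*v^2 + 72*u^2 + 256*v^4 + 32*v^2 + 1). At (u, v) = (-2, -5/2): K = 24/60025.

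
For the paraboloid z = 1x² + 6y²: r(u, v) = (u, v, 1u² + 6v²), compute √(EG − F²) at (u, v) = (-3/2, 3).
√(EG − F²)|_{(-3/2, 3)} = sqrt(1306)

E = 4*u^2 + 1, F = 24*u*v, G = 144*v^2 + 1; EG − F² = 4*u^2 + 144*v^2 + 1; √(EG − F²) = sqrt(4*u^2 + 144*v^2 + 1). At the given point: sqrt(1306).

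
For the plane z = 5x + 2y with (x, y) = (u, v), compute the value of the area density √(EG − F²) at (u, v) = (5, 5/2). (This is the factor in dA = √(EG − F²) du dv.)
√(EG − F²)|_{(5, 5/2)} = sqrt(30)

E = 26, F = 10, G = 5, so EG − F² = 30. Taking the positive square root: √(EG − F²) = sqrt(30). At (u, v) = (5, 5/2): sqrt(30).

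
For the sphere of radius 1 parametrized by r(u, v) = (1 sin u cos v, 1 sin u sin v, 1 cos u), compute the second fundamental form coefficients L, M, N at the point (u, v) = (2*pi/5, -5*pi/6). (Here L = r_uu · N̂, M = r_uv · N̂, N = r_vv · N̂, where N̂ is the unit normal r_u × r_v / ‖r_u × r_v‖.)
L = -1;  M = 0;  N = -5/8 - sqrt(5)/8

Compute the unit normal N̂(u, v) = (sin(u)^2*cos(v)/Abs(sin(u)), sin(u)^2*sin(v)/Abs(sin(u)), sin(2*u)/(2*Abs(sin(u)))), and the second partials r_uu, r_uv, r_vv. Take dot products:
  L(u, v) = r_uu · N̂ = -sin(u)/Abs(sin(u)),
  M(u, v) = r_uv · N̂ = 0,
  N(u, v) = r_vv · N̂ = -sin(u)^3/Abs(sin(u)).
Evaluating at (u, v) = (2*pi/5, -5*pi/6):
  L = -1, M = 0, N = -5/8 - sqrt(5)/8.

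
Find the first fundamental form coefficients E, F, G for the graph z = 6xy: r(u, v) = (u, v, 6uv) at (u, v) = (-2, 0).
E = 1;  F = 0;  G = 145

Partials: r_u = (1, 0, 6*v), r_v = (0, 1, 6*u). As functions of (u, v):
  E = r_u · r_u = 36*v^2 + 1,
  F = r_u · r_v = 36*u*v,
  G = r_v · r_v = 36*u^2 + 1.
Evaluating at (u, v) = (-2, 0): E = 1, F = 0, G = 145.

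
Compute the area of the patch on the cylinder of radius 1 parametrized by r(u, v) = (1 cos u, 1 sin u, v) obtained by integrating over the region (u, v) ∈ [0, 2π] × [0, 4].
Area = 8*pi

Area = ∫∫ √(EG − F²) du dv with √(EG − F²) = 1. Integrating over [0, 2π] × [0, 4] gives 8*pi.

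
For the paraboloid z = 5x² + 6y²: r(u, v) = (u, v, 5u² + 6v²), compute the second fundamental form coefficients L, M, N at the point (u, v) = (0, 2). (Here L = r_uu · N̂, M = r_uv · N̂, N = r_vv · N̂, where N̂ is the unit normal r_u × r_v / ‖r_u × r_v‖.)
L = 10*sqrt(577)/577;  M = 0;  N = 12*sqrt(577)/577

Compute the unit normal N̂(u, v) = (-10*u/sqrt(100*u^2 + 144*v^2 + 1), -12*v/sqrt(100*u^2 + 144*v^2 + 1), 1/sqrt(100*u^2 + 144*v^2 + 1)), and the second partials r_uu, r_uv, r_vv. Take dot products:
  L(u, v) = r_uu · N̂ = 10/sqrt(100*u^2 + 144*v^2 + 1),
  M(u, v) = r_uv · N̂ = 0,
  N(u, v) = r_vv · N̂ = 12/sqrt(100*u^2 + 144*v^2 + 1).
Evaluating at (u, v) = (0, 2):
  L = 10*sqrt(577)/577, M = 0, N = 12*sqrt(577)/577.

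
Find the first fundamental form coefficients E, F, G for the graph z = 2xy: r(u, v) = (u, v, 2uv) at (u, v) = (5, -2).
E = 17;  F = -40;  G = 101

Partials: r_u = (1, 0, 2*v), r_v = (0, 1, 2*u). As functions of (u, v):
  E = r_u · r_u = 4*v^2 + 1,
  F = r_u · r_v = 4*u*v,
  G = r_v · r_v = 4*u^2 + 1.
Evaluating at (u, v) = (5, -2): E = 17, F = -40, G = 101.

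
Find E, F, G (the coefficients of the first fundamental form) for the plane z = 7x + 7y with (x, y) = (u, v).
E = 50;  F = 49;  G = 50

Compute partials: r_u = (1, 0, 7), r_v = (0, 1, 7). Then
  E = r_u · r_u = 50,
  F = r_u · r_v = 49,
  G = r_v · r_v = 50.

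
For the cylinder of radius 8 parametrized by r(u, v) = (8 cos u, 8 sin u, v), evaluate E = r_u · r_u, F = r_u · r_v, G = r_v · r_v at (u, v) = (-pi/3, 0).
E = 64;  F = 0;  G = 1

Partials: r_u = (-8*sin(u), 8*cos(u), 0), r_v = (0, 0, 1). As functions of (u, v):
  E = r_u · r_u = 64,
  F = r_u · r_v = 0,
  G = r_v · r_v = 1.
Evaluating at (u, v) = (-pi/3, 0): E = 64, F = 0, G = 1.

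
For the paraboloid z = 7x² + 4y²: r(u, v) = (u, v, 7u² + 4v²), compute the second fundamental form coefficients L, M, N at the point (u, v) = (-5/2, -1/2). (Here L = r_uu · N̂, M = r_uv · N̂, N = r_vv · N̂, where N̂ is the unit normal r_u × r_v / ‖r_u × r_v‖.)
L = 7*sqrt(138)/207;  M = 0;  N = 4*sqrt(138)/207

Compute the unit normal N̂(u, v) = (-14*u/sqrt(196*u^2 + 64*v^2 + 1), -8*v/sqrt(196*u^2 + 64*v^2 + 1), 1/sqrt(196*u^2 + 64*v^2 + 1)), and the second partials r_uu, r_uv, r_vv. Take dot products:
  L(u, v) = r_uu · N̂ = 14/sqrt(196*u^2 + 64*v^2 + 1),
  M(u, v) = r_uv · N̂ = 0,
  N(u, v) = r_vv · N̂ = 8/sqrt(196*u^2 + 64*v^2 + 1).
Evaluating at (u, v) = (-5/2, -1/2):
  L = 7*sqrt(138)/207, M = 0, N = 4*sqrt(138)/207.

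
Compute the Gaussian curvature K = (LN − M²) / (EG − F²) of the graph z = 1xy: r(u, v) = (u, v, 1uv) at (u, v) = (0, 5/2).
K = -16/841

Coefficients of the first fundamental form: E = v^2 + 1, F = u*v, G = u^2 + 1.
Coefficients of the second fundamental form: L = 0, M = 1/sqrt(u^2 + v^2 + 1), N = 0.
Assemble K = (LN − M²)/(EG − F²) = 1/((u^2*v^2 - (u^2 + 1)*(v^2 + 1))*(u^2 + v^2 + 1)). At (u, v) = (0, 5/2): K = -16/841.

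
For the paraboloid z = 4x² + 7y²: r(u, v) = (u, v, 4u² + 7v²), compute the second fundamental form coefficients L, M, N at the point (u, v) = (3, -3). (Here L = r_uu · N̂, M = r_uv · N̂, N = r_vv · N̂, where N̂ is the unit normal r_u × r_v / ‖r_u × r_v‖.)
L = 8*sqrt(2341)/2341;  M = 0;  N = 14*sqrt(2341)/2341

Compute the unit normal N̂(u, v) = (-8*u/sqrt(64*u^2 + 196*v^2 + 1), -14*v/sqrt(64*u^2 + 196*v^2 + 1), 1/sqrt(64*u^2 + 196*v^2 + 1)), and the second partials r_uu, r_uv, r_vv. Take dot products:
  L(u, v) = r_uu · N̂ = 8/sqrt(64*u^2 + 196*v^2 + 1),
  M(u, v) = r_uv · N̂ = 0,
  N(u, v) = r_vv · N̂ = 14/sqrt(64*u^2 + 196*v^2 + 1).
Evaluating at (u, v) = (3, -3):
  L = 8*sqrt(2341)/2341, M = 0, N = 14*sqrt(2341)/2341.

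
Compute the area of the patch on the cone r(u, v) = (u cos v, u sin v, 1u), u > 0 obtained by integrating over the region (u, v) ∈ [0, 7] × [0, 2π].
Area = 49*sqrt(2)*pi

Area = ∫∫ √(EG − F²) du dv with √(EG − F²) = sqrt(2)*Abs(u). Integrating over [0, 7] × [0, 2π] gives 49*sqrt(2)*pi.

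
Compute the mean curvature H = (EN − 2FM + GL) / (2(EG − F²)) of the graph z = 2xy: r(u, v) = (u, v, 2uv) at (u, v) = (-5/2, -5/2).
H = -50*sqrt(51)/2601

With E = 4*v^2 + 1, F = 4*u*v, G = 4*u^2 + 1, L = 0, M = 2/sqrt(4*u^2 + 4*v^2 + 1), N = 0, assemble
  H = (EN − 2FM + GL) / (2(EG − F²)) = -8*u*v/(4*u^2 + 4*v^2 + 1)^(3/2).
At (u, v) = (-5/2, -5/2): H = -50*sqrt(51)/2601.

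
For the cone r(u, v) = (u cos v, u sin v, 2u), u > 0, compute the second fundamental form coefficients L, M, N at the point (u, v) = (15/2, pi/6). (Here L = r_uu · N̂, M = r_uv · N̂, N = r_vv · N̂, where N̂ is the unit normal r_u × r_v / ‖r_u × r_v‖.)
L = 0;  M = 0;  N = 3*sqrt(5)

Compute the unit normal N̂(u, v) = (-2*sqrt(5)*u*cos(v)/(5*Abs(u)), -2*sqrt(5)*u*sin(v)/(5*Abs(u)), sqrt(5)*u/(5*Abs(u))), and the second partials r_uu, r_uv, r_vv. Take dot products:
  L(u, v) = r_uu · N̂ = 0,
  M(u, v) = r_uv · N̂ = 0,
  N(u, v) = r_vv · N̂ = 2*sqrt(5)*u^2/(5*Abs(u)).
Evaluating at (u, v) = (15/2, pi/6):
  L = 0, M = 0, N = 3*sqrt(5).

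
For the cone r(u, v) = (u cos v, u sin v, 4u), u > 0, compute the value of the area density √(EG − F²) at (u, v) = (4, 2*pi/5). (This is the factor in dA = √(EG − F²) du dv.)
√(EG − F²)|_{(4, 2*pi/5)} = 4*sqrt(17)

E = 17, F = 0, G = u^2, so EG − F² = 17*u^2. Taking the positive square root: √(EG − F²) = sqrt(17)*Abs(u). At (u, v) = (4, 2*pi/5): 4*sqrt(17).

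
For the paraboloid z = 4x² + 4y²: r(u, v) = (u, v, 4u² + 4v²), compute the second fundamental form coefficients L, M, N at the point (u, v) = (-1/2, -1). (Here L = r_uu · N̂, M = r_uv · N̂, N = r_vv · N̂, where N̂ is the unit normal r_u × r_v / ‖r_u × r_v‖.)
L = 8/9;  M = 0;  N = 8/9

Compute the unit normal N̂(u, v) = (-8*u/sqrt(64*u^2 + 64*v^2 + 1), -8*v/sqrt(64*u^2 + 64*v^2 + 1), 1/sqrt(64*u^2 + 64*v^2 + 1)), and the second partials r_uu, r_uv, r_vv. Take dot products:
  L(u, v) = r_uu · N̂ = 8/sqrt(64*u^2 + 64*v^2 + 1),
  M(u, v) = r_uv · N̂ = 0,
  N(u, v) = r_vv · N̂ = 8/sqrt(64*u^2 + 64*v^2 + 1).
Evaluating at (u, v) = (-1/2, -1):
  L = 8/9, M = 0, N = 8/9.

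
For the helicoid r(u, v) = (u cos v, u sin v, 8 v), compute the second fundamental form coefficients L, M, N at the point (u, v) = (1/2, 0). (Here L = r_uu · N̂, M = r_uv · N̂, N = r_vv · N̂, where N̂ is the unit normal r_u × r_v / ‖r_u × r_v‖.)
L = 0;  M = -16*sqrt(257)/257;  N = 0

Compute the unit normal N̂(u, v) = (8*sin(v)/sqrt(u^2 + 64), -8*cos(v)/sqrt(u^2 + 64), u/sqrt(u^2 + 64)), and the second partials r_uu, r_uv, r_vv. Take dot products:
  L(u, v) = r_uu · N̂ = 0,
  M(u, v) = r_uv · N̂ = -8/sqrt(u^2 + 64),
  N(u, v) = r_vv · N̂ = 0.
Evaluating at (u, v) = (1/2, 0):
  L = 0, M = -16*sqrt(257)/257, N = 0.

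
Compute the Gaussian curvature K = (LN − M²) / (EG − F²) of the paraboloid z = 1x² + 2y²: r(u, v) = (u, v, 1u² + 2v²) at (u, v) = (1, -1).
K = 8/441

Coefficients of the first fundamental form: E = 4*u^2 + 1, F = 8*u*v, G = 16*v^2 + 1.
Coefficients of the second fundamental form: L = 2/sqrt(4*u^2 + 16*v^2 + 1), M = 0, N = 4/sqrt(4*u^2 + 16*v^2 + 1).
Assemble K = (LN − M²)/(EG − F²) = 8/(16*u^4 + 128*u^2*v^2 + 8*u^2 + 256*v^4 + 32*v^2 + 1). At (u, v) = (1, -1): K = 8/441.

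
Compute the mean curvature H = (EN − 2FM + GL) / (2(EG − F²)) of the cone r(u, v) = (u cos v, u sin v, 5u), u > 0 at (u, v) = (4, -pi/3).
H = 5*sqrt(26)/208

With E = 26, F = 0, G = u^2, L = 0, M = 0, N = 5*sqrt(26)*u^2/(26*Abs(u)), assemble
  H = (EN − 2FM + GL) / (2(EG − F²)) = 5*sqrt(26)/(52*Abs(u)).
At (u, v) = (4, -pi/3): H = 5*sqrt(26)/208.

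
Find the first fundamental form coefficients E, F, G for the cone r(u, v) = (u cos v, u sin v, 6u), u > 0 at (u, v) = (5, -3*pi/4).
E = 37;  F = 0;  G = 25

Partials: r_u = (cos(v), sin(v), 6), r_v = (-u*sin(v), u*cos(v), 0). As functions of (u, v):
  E = r_u · r_u = 37,
  F = r_u · r_v = 0,
  G = r_v · r_v = u^2.
Evaluating at (u, v) = (5, -3*pi/4): E = 37, F = 0, G = 25.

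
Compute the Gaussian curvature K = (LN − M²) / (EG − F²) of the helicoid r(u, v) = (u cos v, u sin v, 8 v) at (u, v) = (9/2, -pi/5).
K = -1024/113569

Coefficients of the first fundamental form: E = 1, F = 0, G = u^2 + 64.
Coefficients of the second fundamental form: L = 0, M = -8/sqrt(u^2 + 64), N = 0.
Assemble K = (LN − M²)/(EG − F²) = -64/(u^2 + 64)^2. At (u, v) = (9/2, -pi/5): K = -1024/113569.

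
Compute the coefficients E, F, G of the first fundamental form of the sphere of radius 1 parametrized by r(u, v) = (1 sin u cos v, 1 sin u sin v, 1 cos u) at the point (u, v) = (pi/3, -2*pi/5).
E = 1;  F = 0;  G = 3/4

Partials: r_u = (cos(u)*cos(v), sin(v)*cos(u), -sin(u)), r_v = (-sin(u)*sin(v), sin(u)*cos(v), 0). As functions of (u, v):
  E = r_u · r_u = 1,
  F = r_u · r_v = 0,
  G = r_v · r_v = sin(u)^2.
Evaluating at (u, v) = (pi/3, -2*pi/5): E = 1, F = 0, G = 3/4.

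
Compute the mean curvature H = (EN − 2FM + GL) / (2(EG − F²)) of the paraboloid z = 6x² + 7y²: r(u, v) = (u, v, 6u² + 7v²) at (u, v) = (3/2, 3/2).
H = 4927*sqrt(766)/586756

With E = 144*u^2 + 1, F = 168*u*v, G = 196*v^2 + 1, L = 12/sqrt(144*u^2 + 196*v^2 + 1), M = 0, N = 14/sqrt(144*u^2 + 196*v^2 + 1), assemble
  H = (EN − 2FM + GL) / (2(EG − F²)) = (1008*u^2 + 1176*v^2 + 13)/(144*u^2 + 196*v^2 + 1)^(3/2).
At (u, v) = (3/2, 3/2): H = 4927*sqrt(766)/586756.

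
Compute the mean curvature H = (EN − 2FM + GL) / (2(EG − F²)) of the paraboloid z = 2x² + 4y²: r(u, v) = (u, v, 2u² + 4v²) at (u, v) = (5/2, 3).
H = 1558*sqrt(677)/458329

With E = 16*u^2 + 1, F = 32*u*v, G = 64*v^2 + 1, L = 4/sqrt(16*u^2 + 64*v^2 + 1), M = 0, N = 8/sqrt(16*u^2 + 64*v^2 + 1), assemble
  H = (EN − 2FM + GL) / (2(EG − F²)) = 2*(32*u^2 + 64*v^2 + 3)/(16*u^2 + 64*v^2 + 1)^(3/2).
At (u, v) = (5/2, 3): H = 1558*sqrt(677)/458329.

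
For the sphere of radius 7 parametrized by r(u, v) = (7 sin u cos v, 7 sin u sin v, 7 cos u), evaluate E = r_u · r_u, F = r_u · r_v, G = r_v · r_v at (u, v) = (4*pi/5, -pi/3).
E = 49;  F = 0;  G = 245/8 - 49*sqrt(5)/8

Partials: r_u = (7*cos(u)*cos(v), 7*sin(v)*cos(u), -7*sin(u)), r_v = (-7*sin(u)*sin(v), 7*sin(u)*cos(v), 0). As functions of (u, v):
  E = r_u · r_u = 49,
  F = r_u · r_v = 0,
  G = r_v · r_v = 49*sin(u)^2.
Evaluating at (u, v) = (4*pi/5, -pi/3): E = 49, F = 0, G = 245/8 - 49*sqrt(5)/8.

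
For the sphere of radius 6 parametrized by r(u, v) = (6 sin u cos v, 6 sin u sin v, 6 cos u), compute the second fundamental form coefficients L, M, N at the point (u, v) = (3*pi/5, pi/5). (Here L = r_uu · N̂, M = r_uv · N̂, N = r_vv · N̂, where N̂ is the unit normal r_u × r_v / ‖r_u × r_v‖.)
L = -6;  M = 0;  N = -15/4 - 3*sqrt(5)/4

Compute the unit normal N̂(u, v) = (sin(u)^2*cos(v)/Abs(sin(u)), sin(u)^2*sin(v)/Abs(sin(u)), sin(2*u)/(2*Abs(sin(u)))), and the second partials r_uu, r_uv, r_vv. Take dot products:
  L(u, v) = r_uu · N̂ = -6*sin(u)/Abs(sin(u)),
  M(u, v) = r_uv · N̂ = 0,
  N(u, v) = r_vv · N̂ = -6*sin(u)^3/Abs(sin(u)).
Evaluating at (u, v) = (3*pi/5, pi/5):
  L = -6, M = 0, N = -15/4 - 3*sqrt(5)/4.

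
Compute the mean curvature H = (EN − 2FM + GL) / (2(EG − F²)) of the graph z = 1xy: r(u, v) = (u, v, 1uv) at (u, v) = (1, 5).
H = -5*sqrt(3)/243

With E = v^2 + 1, F = u*v, G = u^2 + 1, L = 0, M = 1/sqrt(u^2 + v^2 + 1), N = 0, assemble
  H = (EN − 2FM + GL) / (2(EG − F²)) = -u*v/(u^2 + v^2 + 1)^(3/2).
At (u, v) = (1, 5): H = -5*sqrt(3)/243.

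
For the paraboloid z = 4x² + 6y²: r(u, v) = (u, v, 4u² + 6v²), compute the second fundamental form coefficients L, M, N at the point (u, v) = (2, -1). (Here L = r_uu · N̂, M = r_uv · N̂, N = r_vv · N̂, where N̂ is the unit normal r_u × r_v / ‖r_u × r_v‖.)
L = 8*sqrt(401)/401;  M = 0;  N = 12*sqrt(401)/401

Compute the unit normal N̂(u, v) = (-8*u/sqrt(64*u^2 + 144*v^2 + 1), -12*v/sqrt(64*u^2 + 144*v^2 + 1), 1/sqrt(64*u^2 + 144*v^2 + 1)), and the second partials r_uu, r_uv, r_vv. Take dot products:
  L(u, v) = r_uu · N̂ = 8/sqrt(64*u^2 + 144*v^2 + 1),
  M(u, v) = r_uv · N̂ = 0,
  N(u, v) = r_vv · N̂ = 12/sqrt(64*u^2 + 144*v^2 + 1).
Evaluating at (u, v) = (2, -1):
  L = 8*sqrt(401)/401, M = 0, N = 12*sqrt(401)/401.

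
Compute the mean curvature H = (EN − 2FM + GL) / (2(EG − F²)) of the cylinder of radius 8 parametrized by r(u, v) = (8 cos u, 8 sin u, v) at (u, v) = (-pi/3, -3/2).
H = -1/16

With E = 64, F = 0, G = 1, L = -8, M = 0, N = 0, assemble
  H = (EN − 2FM + GL) / (2(EG − F²)) = -1/16.
At (u, v) = (-pi/3, -3/2): H = -1/16.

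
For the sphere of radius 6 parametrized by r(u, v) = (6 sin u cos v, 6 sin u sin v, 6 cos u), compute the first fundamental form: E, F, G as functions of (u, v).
E = 36;  F = 0;  G = 36*sin(u)^2

Compute partials: r_u = (6*cos(u)*cos(v), 6*sin(v)*cos(u), -6*sin(u)), r_v = (-6*sin(u)*sin(v), 6*sin(u)*cos(v), 0). Then
  E = r_u · r_u = 36,
  F = r_u · r_v = 0,
  G = r_v · r_v = 36*sin(u)^2.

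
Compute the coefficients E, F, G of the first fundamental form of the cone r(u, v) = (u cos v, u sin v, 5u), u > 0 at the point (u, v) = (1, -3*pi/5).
E = 26;  F = 0;  G = 1

Partials: r_u = (cos(v), sin(v), 5), r_v = (-u*sin(v), u*cos(v), 0). As functions of (u, v):
  E = r_u · r_u = 26,
  F = r_u · r_v = 0,
  G = r_v · r_v = u^2.
Evaluating at (u, v) = (1, -3*pi/5): E = 26, F = 0, G = 1.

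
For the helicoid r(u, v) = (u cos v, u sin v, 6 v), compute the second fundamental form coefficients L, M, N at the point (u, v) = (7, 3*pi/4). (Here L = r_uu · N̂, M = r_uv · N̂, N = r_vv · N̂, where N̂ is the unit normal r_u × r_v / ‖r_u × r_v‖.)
L = 0;  M = -6*sqrt(85)/85;  N = 0

Compute the unit normal N̂(u, v) = (6*sin(v)/sqrt(u^2 + 36), -6*cos(v)/sqrt(u^2 + 36), u/sqrt(u^2 + 36)), and the second partials r_uu, r_uv, r_vv. Take dot products:
  L(u, v) = r_uu · N̂ = 0,
  M(u, v) = r_uv · N̂ = -6/sqrt(u^2 + 36),
  N(u, v) = r_vv · N̂ = 0.
Evaluating at (u, v) = (7, 3*pi/4):
  L = 0, M = -6*sqrt(85)/85, N = 0.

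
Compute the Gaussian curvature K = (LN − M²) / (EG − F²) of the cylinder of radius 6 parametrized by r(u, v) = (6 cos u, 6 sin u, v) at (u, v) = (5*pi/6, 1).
K = 0

Coefficients of the first fundamental form: E = 36, F = 0, G = 1.
Coefficients of the second fundamental form: L = -6, M = 0, N = 0.
Assemble K = (LN − M²)/(EG − F²) = 0. At (u, v) = (5*pi/6, 1): K = 0.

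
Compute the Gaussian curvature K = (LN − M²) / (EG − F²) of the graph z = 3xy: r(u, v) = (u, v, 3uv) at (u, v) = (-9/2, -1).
K = -144/591361

Coefficients of the first fundamental form: E = 9*v^2 + 1, F = 9*u*v, G = 9*u^2 + 1.
Coefficients of the second fundamental form: L = 0, M = 3/sqrt(9*u^2 + 9*v^2 + 1), N = 0.
Assemble K = (LN − M²)/(EG − F²) = -9/(81*u^4 + 162*u^2*v^2 + 18*u^2 + 81*v^4 + 18*v^2 + 1). At (u, v) = (-9/2, -1): K = -144/591361.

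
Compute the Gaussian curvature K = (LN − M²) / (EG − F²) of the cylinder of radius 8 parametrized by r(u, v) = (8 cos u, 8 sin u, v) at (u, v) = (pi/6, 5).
K = 0

Coefficients of the first fundamental form: E = 64, F = 0, G = 1.
Coefficients of the second fundamental form: L = -8, M = 0, N = 0.
Assemble K = (LN − M²)/(EG − F²) = 0. At (u, v) = (pi/6, 5): K = 0.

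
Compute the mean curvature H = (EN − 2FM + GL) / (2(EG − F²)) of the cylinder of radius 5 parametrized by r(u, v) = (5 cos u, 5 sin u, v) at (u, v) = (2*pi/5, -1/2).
H = -1/10

With E = 25, F = 0, G = 1, L = -5, M = 0, N = 0, assemble
  H = (EN − 2FM + GL) / (2(EG − F²)) = -1/10.
At (u, v) = (2*pi/5, -1/2): H = -1/10.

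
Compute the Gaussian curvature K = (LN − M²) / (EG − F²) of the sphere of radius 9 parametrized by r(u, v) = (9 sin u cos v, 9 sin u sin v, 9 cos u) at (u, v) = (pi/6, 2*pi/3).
K = 1/81

Coefficients of the first fundamental form: E = 81, F = 0, G = 81*sin(u)^2.
Coefficients of the second fundamental form: L = -9*sin(u)/Abs(sin(u)), M = 0, N = -9*sin(u)^3/Abs(sin(u)).
Assemble K = (LN − M²)/(EG − F²) = 1/81. At (u, v) = (pi/6, 2*pi/3): K = 1/81.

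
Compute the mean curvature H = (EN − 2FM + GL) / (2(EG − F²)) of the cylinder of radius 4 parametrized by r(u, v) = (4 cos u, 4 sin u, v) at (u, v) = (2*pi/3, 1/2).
H = -1/8

With E = 16, F = 0, G = 1, L = -4, M = 0, N = 0, assemble
  H = (EN − 2FM + GL) / (2(EG − F²)) = -1/8.
At (u, v) = (2*pi/3, 1/2): H = -1/8.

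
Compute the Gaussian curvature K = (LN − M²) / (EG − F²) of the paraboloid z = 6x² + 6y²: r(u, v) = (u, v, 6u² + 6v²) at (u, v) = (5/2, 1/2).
K = 144/877969

Coefficients of the first fundamental form: E = 144*u^2 + 1, F = 144*u*v, G = 144*v^2 + 1.
Coefficients of the second fundamental form: L = 12/sqrt(144*u^2 + 144*v^2 + 1), M = 0, N = 12/sqrt(144*u^2 + 144*v^2 + 1).
Assemble K = (LN − M²)/(EG − F²) = 144/(20736*u^4 + 41472*u^2*v^2 + 288*u^2 + 20736*v^4 + 288*v^2 + 1). At (u, v) = (5/2, 1/2): K = 144/877969.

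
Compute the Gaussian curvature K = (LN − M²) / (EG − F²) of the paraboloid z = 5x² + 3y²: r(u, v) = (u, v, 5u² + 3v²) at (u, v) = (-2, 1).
K = 60/190969

Coefficients of the first fundamental form: E = 100*u^2 + 1, F = 60*u*v, G = 36*v^2 + 1.
Coefficients of the second fundamental form: L = 10/sqrt(100*u^2 + 36*v^2 + 1), M = 0, N = 6/sqrt(100*u^2 + 36*v^2 + 1).
Assemble K = (LN − M²)/(EG − F²) = 60/(10000*u^4 + 7200*u^2*v^2 + 200*u^2 + 1296*v^4 + 72*v^2 + 1). At (u, v) = (-2, 1): K = 60/190969.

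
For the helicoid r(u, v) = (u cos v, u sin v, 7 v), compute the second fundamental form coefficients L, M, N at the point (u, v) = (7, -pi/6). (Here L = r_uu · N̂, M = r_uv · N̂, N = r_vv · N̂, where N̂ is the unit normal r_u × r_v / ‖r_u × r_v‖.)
L = 0;  M = -sqrt(2)/2;  N = 0

Compute the unit normal N̂(u, v) = (7*sin(v)/sqrt(u^2 + 49), -7*cos(v)/sqrt(u^2 + 49), u/sqrt(u^2 + 49)), and the second partials r_uu, r_uv, r_vv. Take dot products:
  L(u, v) = r_uu · N̂ = 0,
  M(u, v) = r_uv · N̂ = -7/sqrt(u^2 + 49),
  N(u, v) = r_vv · N̂ = 0.
Evaluating at (u, v) = (7, -pi/6):
  L = 0, M = -sqrt(2)/2, N = 0.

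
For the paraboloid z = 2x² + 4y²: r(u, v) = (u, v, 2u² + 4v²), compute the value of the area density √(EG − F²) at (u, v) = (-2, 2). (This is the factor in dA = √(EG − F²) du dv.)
√(EG − F²)|_{(-2, 2)} = sqrt(321)

E = 16*u^2 + 1, F = 32*u*v, G = 64*v^2 + 1, so EG − F² = 16*u^2 + 64*v^2 + 1. Taking the positive square root: √(EG − F²) = sqrt(16*u^2 + 64*v^2 + 1). At (u, v) = (-2, 2): sqrt(321).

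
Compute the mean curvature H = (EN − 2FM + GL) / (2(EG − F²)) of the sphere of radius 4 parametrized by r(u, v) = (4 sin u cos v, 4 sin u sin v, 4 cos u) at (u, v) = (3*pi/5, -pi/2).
H = -1/4

With E = 16, F = 0, G = 16*sin(u)^2, L = -4*sin(u)/Abs(sin(u)), M = 0, N = -4*sin(u)^3/Abs(sin(u)), assemble
  H = (EN − 2FM + GL) / (2(EG − F²)) = -sin(u)/(4*Abs(sin(u))).
At (u, v) = (3*pi/5, -pi/2): H = -1/4.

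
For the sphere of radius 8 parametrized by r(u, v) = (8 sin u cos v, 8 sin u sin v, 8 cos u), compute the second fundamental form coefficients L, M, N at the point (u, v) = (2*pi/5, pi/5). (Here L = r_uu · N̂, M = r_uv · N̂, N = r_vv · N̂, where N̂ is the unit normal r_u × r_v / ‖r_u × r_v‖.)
L = -8;  M = 0;  N = -5 - sqrt(5)

Compute the unit normal N̂(u, v) = (sin(u)^2*cos(v)/Abs(sin(u)), sin(u)^2*sin(v)/Abs(sin(u)), sin(2*u)/(2*Abs(sin(u)))), and the second partials r_uu, r_uv, r_vv. Take dot products:
  L(u, v) = r_uu · N̂ = -8*sin(u)/Abs(sin(u)),
  M(u, v) = r_uv · N̂ = 0,
  N(u, v) = r_vv · N̂ = -8*sin(u)^3/Abs(sin(u)).
Evaluating at (u, v) = (2*pi/5, pi/5):
  L = -8, M = 0, N = -5 - sqrt(5).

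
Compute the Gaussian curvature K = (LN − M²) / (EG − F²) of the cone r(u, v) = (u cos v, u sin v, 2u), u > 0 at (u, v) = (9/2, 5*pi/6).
K = 0

Coefficients of the first fundamental form: E = 5, F = 0, G = u^2.
Coefficients of the second fundamental form: L = 0, M = 0, N = 2*sqrt(5)*u^2/(5*Abs(u)).
Assemble K = (LN − M²)/(EG − F²) = 0. At (u, v) = (9/2, 5*pi/6): K = 0.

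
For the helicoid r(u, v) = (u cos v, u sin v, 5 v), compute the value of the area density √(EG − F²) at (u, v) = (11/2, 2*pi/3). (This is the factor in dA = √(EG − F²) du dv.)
√(EG − F²)|_{(11/2, 2*pi/3)} = sqrt(221)/2

E = 1, F = 0, G = u^2 + 25, so EG − F² = u^2 + 25. Taking the positive square root: √(EG − F²) = sqrt(u^2 + 25). At (u, v) = (11/2, 2*pi/3): sqrt(221)/2.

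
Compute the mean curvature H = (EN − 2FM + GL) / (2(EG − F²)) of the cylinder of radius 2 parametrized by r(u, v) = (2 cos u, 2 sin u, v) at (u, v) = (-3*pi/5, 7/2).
H = -1/4

With E = 4, F = 0, G = 1, L = -2, M = 0, N = 0, assemble
  H = (EN − 2FM + GL) / (2(EG − F²)) = -1/4.
At (u, v) = (-3*pi/5, 7/2): H = -1/4.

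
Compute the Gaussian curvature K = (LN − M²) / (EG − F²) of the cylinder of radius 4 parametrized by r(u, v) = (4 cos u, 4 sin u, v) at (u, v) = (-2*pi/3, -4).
K = 0

Coefficients of the first fundamental form: E = 16, F = 0, G = 1.
Coefficients of the second fundamental form: L = -4, M = 0, N = 0.
Assemble K = (LN − M²)/(EG − F²) = 0. At (u, v) = (-2*pi/3, -4): K = 0.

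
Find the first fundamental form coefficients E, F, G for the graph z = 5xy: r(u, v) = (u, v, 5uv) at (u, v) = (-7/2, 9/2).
E = 2029/4;  F = -1575/4;  G = 1229/4

Partials: r_u = (1, 0, 5*v), r_v = (0, 1, 5*u). As functions of (u, v):
  E = r_u · r_u = 25*v^2 + 1,
  F = r_u · r_v = 25*u*v,
  G = r_v · r_v = 25*u^2 + 1.
Evaluating at (u, v) = (-7/2, 9/2): E = 2029/4, F = -1575/4, G = 1229/4.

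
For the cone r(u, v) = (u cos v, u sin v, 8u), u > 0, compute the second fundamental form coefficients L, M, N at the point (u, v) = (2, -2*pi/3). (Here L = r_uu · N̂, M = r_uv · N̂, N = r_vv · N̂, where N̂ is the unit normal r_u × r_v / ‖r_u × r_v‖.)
L = 0;  M = 0;  N = 16*sqrt(65)/65

Compute the unit normal N̂(u, v) = (-8*sqrt(65)*u*cos(v)/(65*Abs(u)), -8*sqrt(65)*u*sin(v)/(65*Abs(u)), sqrt(65)*u/(65*Abs(u))), and the second partials r_uu, r_uv, r_vv. Take dot products:
  L(u, v) = r_uu · N̂ = 0,
  M(u, v) = r_uv · N̂ = 0,
  N(u, v) = r_vv · N̂ = 8*sqrt(65)*u^2/(65*Abs(u)).
Evaluating at (u, v) = (2, -2*pi/3):
  L = 0, M = 0, N = 16*sqrt(65)/65.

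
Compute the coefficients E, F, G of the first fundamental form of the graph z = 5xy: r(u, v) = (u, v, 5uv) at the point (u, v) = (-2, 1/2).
E = 29/4;  F = -25;  G = 101

Partials: r_u = (1, 0, 5*v), r_v = (0, 1, 5*u). As functions of (u, v):
  E = r_u · r_u = 25*v^2 + 1,
  F = r_u · r_v = 25*u*v,
  G = r_v · r_v = 25*u^2 + 1.
Evaluating at (u, v) = (-2, 1/2): E = 29/4, F = -25, G = 101.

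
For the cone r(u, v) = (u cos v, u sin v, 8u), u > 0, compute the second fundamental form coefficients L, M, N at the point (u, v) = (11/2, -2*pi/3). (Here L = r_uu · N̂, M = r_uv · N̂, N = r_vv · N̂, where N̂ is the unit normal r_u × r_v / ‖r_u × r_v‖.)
L = 0;  M = 0;  N = 44*sqrt(65)/65

Compute the unit normal N̂(u, v) = (-8*sqrt(65)*u*cos(v)/(65*Abs(u)), -8*sqrt(65)*u*sin(v)/(65*Abs(u)), sqrt(65)*u/(65*Abs(u))), and the second partials r_uu, r_uv, r_vv. Take dot products:
  L(u, v) = r_uu · N̂ = 0,
  M(u, v) = r_uv · N̂ = 0,
  N(u, v) = r_vv · N̂ = 8*sqrt(65)*u^2/(65*Abs(u)).
Evaluating at (u, v) = (11/2, -2*pi/3):
  L = 0, M = 0, N = 44*sqrt(65)/65.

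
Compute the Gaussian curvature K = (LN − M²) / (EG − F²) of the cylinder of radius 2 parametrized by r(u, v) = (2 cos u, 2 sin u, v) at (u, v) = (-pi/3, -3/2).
K = 0

Coefficients of the first fundamental form: E = 4, F = 0, G = 1.
Coefficients of the second fundamental form: L = -2, M = 0, N = 0.
Assemble K = (LN − M²)/(EG − F²) = 0. At (u, v) = (-pi/3, -3/2): K = 0.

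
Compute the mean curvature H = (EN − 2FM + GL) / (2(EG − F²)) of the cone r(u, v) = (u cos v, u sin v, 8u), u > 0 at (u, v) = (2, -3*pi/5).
H = 2*sqrt(65)/65

With E = 65, F = 0, G = u^2, L = 0, M = 0, N = 8*sqrt(65)*u^2/(65*Abs(u)), assemble
  H = (EN − 2FM + GL) / (2(EG − F²)) = 4*sqrt(65)/(65*Abs(u)).
At (u, v) = (2, -3*pi/5): H = 2*sqrt(65)/65.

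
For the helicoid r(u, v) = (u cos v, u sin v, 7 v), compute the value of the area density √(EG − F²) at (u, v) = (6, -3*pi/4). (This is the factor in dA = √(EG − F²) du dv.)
√(EG − F²)|_{(6, -3*pi/4)} = sqrt(85)

E = 1, F = 0, G = u^2 + 49, so EG − F² = u^2 + 49. Taking the positive square root: √(EG − F²) = sqrt(u^2 + 49). At (u, v) = (6, -3*pi/4): sqrt(85).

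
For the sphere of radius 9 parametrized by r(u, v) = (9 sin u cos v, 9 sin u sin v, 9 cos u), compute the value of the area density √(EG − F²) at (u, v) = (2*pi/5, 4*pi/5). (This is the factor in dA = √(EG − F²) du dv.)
√(EG − F²)|_{(2*pi/5, 4*pi/5)} = 81*sqrt(2*sqrt(5) + 10)/4

E = 81, F = 0, G = 81*sin(u)^2, so EG − F² = 6561*sin(u)^2. Taking the positive square root: √(EG − F²) = 81*Abs(sin(u)). At (u, v) = (2*pi/5, 4*pi/5): 81*sqrt(2*sqrt(5) + 10)/4.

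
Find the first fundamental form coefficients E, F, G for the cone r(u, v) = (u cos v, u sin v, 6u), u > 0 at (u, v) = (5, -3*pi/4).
E = 37;  F = 0;  G = 25

Partials: r_u = (cos(v), sin(v), 6), r_v = (-u*sin(v), u*cos(v), 0). As functions of (u, v):
  E = r_u · r_u = 37,
  F = r_u · r_v = 0,
  G = r_v · r_v = u^2.
Evaluating at (u, v) = (5, -3*pi/4): E = 37, F = 0, G = 25.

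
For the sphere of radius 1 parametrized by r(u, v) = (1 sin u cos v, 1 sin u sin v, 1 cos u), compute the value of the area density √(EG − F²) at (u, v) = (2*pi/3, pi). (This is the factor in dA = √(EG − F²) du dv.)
√(EG − F²)|_{(2*pi/3, pi)} = sqrt(3)/2

E = 1, F = 0, G = sin(u)^2, so EG − F² = sin(u)^2. Taking the positive square root: √(EG − F²) = Abs(sin(u)). At (u, v) = (2*pi/3, pi): sqrt(3)/2.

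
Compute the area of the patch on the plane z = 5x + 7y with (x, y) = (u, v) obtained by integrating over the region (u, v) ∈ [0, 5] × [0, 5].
Area = 125*sqrt(3)

Area = ∫∫ √(EG − F²) du dv with √(EG − F²) = 5*sqrt(3). Integrating over [0, 5] × [0, 5] gives 125*sqrt(3).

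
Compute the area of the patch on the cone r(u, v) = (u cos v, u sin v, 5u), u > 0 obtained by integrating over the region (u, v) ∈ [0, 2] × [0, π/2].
Area = sqrt(26)*pi

Area = ∫∫ √(EG − F²) du dv with √(EG − F²) = sqrt(26)*Abs(u). Integrating over [0, 2] × [0, π/2] gives sqrt(26)*pi.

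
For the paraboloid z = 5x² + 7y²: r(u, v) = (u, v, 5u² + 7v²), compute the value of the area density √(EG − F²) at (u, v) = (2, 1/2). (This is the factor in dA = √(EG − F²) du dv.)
√(EG − F²)|_{(2, 1/2)} = 15*sqrt(2)

E = 100*u^2 + 1, F = 140*u*v, G = 196*v^2 + 1, so EG − F² = 100*u^2 + 196*v^2 + 1. Taking the positive square root: √(EG − F²) = sqrt(100*u^2 + 196*v^2 + 1). At (u, v) = (2, 1/2): 15*sqrt(2).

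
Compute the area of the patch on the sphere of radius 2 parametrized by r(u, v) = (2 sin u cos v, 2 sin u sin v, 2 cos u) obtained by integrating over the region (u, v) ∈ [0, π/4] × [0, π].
Area = 2*pi*(2 - sqrt(2))

Area = ∫∫ √(EG − F²) du dv with √(EG − F²) = 4*Abs(sin(u)). Integrating over [0, π/4] × [0, π] gives 2*pi*(2 - sqrt(2)).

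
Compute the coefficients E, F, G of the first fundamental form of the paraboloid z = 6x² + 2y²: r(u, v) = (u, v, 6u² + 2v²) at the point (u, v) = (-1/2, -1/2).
E = 37;  F = 12;  G = 5

Partials: r_u = (1, 0, 12*u), r_v = (0, 1, 4*v). As functions of (u, v):
  E = r_u · r_u = 144*u^2 + 1,
  F = r_u · r_v = 48*u*v,
  G = r_v · r_v = 16*v^2 + 1.
Evaluating at (u, v) = (-1/2, -1/2): E = 37, F = 12, G = 5.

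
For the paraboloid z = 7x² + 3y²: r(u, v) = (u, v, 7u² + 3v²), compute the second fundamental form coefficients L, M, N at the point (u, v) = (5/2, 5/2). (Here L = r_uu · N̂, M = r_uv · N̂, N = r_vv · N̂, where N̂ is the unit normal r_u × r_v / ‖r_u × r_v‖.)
L = 14*sqrt(1451)/1451;  M = 0;  N = 6*sqrt(1451)/1451

Compute the unit normal N̂(u, v) = (-14*u/sqrt(196*u^2 + 36*v^2 + 1), -6*v/sqrt(196*u^2 + 36*v^2 + 1), 1/sqrt(196*u^2 + 36*v^2 + 1)), and the second partials r_uu, r_uv, r_vv. Take dot products:
  L(u, v) = r_uu · N̂ = 14/sqrt(196*u^2 + 36*v^2 + 1),
  M(u, v) = r_uv · N̂ = 0,
  N(u, v) = r_vv · N̂ = 6/sqrt(196*u^2 + 36*v^2 + 1).
Evaluating at (u, v) = (5/2, 5/2):
  L = 14*sqrt(1451)/1451, M = 0, N = 6*sqrt(1451)/1451.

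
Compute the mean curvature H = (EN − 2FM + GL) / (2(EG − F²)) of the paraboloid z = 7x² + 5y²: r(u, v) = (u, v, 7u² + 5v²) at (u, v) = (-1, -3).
H = 7292*sqrt(1097)/1203409

With E = 196*u^2 + 1, F = 140*u*v, G = 100*v^2 + 1, L = 14/sqrt(196*u^2 + 100*v^2 + 1), M = 0, N = 10/sqrt(196*u^2 + 100*v^2 + 1), assemble
  H = (EN − 2FM + GL) / (2(EG − F²)) = 4*(245*u^2 + 175*v^2 + 3)/(196*u^2 + 100*v^2 + 1)^(3/2).
At (u, v) = (-1, -3): H = 7292*sqrt(1097)/1203409.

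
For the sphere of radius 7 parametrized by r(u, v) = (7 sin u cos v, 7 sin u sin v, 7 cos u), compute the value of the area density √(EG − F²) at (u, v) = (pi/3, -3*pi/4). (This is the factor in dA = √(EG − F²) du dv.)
√(EG − F²)|_{(pi/3, -3*pi/4)} = 49*sqrt(3)/2

E = 49, F = 0, G = 49*sin(u)^2, so EG − F² = 2401*sin(u)^2. Taking the positive square root: √(EG − F²) = 49*Abs(sin(u)). At (u, v) = (pi/3, -3*pi/4): 49*sqrt(3)/2.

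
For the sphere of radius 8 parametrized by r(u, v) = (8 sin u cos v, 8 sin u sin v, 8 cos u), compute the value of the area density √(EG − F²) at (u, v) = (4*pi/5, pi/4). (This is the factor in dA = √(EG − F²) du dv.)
√(EG − F²)|_{(4*pi/5, pi/4)} = 16*sqrt(10 - 2*sqrt(5))

E = 64, F = 0, G = 64*sin(u)^2, so EG − F² = 4096*sin(u)^2. Taking the positive square root: √(EG − F²) = 64*Abs(sin(u)). At (u, v) = (4*pi/5, pi/4): 16*sqrt(10 - 2*sqrt(5)).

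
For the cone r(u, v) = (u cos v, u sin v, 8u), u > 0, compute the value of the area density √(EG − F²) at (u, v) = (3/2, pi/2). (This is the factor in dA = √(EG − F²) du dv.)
√(EG − F²)|_{(3/2, pi/2)} = 3*sqrt(65)/2

E = 65, F = 0, G = u^2, so EG − F² = 65*u^2. Taking the positive square root: √(EG − F²) = sqrt(65)*Abs(u). At (u, v) = (3/2, pi/2): 3*sqrt(65)/2.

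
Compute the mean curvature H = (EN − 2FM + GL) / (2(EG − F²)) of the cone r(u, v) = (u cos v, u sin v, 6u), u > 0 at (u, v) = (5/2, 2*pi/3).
H = 6*sqrt(37)/185

With E = 37, F = 0, G = u^2, L = 0, M = 0, N = 6*sqrt(37)*u^2/(37*Abs(u)), assemble
  H = (EN − 2FM + GL) / (2(EG − F²)) = 3*sqrt(37)/(37*Abs(u)).
At (u, v) = (5/2, 2*pi/3): H = 6*sqrt(37)/185.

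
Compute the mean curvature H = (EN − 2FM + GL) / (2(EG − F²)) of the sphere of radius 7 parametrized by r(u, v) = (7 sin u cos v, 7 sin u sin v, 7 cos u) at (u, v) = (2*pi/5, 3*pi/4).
H = -1/7

With E = 49, F = 0, G = 49*sin(u)^2, L = -7*sin(u)/Abs(sin(u)), M = 0, N = -7*sin(u)^3/Abs(sin(u)), assemble
  H = (EN − 2FM + GL) / (2(EG − F²)) = -sin(u)/(7*Abs(sin(u))).
At (u, v) = (2*pi/5, 3*pi/4): H = -1/7.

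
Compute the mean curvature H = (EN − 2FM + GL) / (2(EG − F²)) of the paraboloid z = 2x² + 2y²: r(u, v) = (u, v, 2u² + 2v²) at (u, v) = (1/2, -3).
H = 300*sqrt(149)/22201

With E = 16*u^2 + 1, F = 16*u*v, G = 16*v^2 + 1, L = 4/sqrt(16*u^2 + 16*v^2 + 1), M = 0, N = 4/sqrt(16*u^2 + 16*v^2 + 1), assemble
  H = (EN − 2FM + GL) / (2(EG − F²)) = 4*(8*u^2 + 8*v^2 + 1)/(16*u^2 + 16*v^2 + 1)^(3/2).
At (u, v) = (1/2, -3): H = 300*sqrt(149)/22201.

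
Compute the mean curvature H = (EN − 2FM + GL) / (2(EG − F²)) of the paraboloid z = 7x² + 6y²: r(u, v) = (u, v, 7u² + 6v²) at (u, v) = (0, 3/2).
H = 2281*sqrt(13)/21125

With E = 196*u^2 + 1, F = 168*u*v, G = 144*v^2 + 1, L = 14/sqrt(196*u^2 + 144*v^2 + 1), M = 0, N = 12/sqrt(196*u^2 + 144*v^2 + 1), assemble
  H = (EN − 2FM + GL) / (2(EG − F²)) = (1176*u^2 + 1008*v^2 + 13)/(196*u^2 + 144*v^2 + 1)^(3/2).
At (u, v) = (0, 3/2): H = 2281*sqrt(13)/21125.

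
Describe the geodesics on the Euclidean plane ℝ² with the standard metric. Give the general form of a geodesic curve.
Geodesics on the plane are straight lines (in the standard parametrization, α(t) = p + t · v with p, v ∈ ℝ²).

The geodesic equation on the plane reduces to α̈ = 0 (Christoffel symbols vanish in Cartesian coordinates), so α(t) = p + t · v. Geodesics are exactly straight lines.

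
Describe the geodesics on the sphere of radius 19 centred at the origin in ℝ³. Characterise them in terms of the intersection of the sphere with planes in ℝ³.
Geodesics on the sphere of radius 19 are great circles — circles of radius 19 obtained as the intersection of the sphere with planes through the origin (the centre of the sphere).

A curve α(t) of nonzero constant speed on the sphere of radius 19 is a geodesic iff its acceleration α̈ is everywhere normal to the surface, i.e. parallel to the radial vector α(t). Then d/dt(α × α̇) = α̇ × α̇ + α × α̈ = 0, so α × α̇ is a constant vector n ≠ 0 and α(t) · n = 0 for all t: α lies in the plane through the origin with normal n. The intersection of that plane with the sphere is a circle of radius 19 (a great circle). Conversely, a great circle traversed at constant speed has centripetal acceleration pointing at the origin, hence normal to the sphere, so every great circle is a geodesic.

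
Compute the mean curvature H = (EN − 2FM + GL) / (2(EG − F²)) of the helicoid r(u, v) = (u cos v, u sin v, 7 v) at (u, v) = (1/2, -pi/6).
H = 0

With E = 1, F = 0, G = u^2 + 49, L = 0, M = -7/sqrt(u^2 + 49), N = 0, assemble
  H = (EN − 2FM + GL) / (2(EG − F²)) = 0.
At (u, v) = (1/2, -pi/6): H = 0.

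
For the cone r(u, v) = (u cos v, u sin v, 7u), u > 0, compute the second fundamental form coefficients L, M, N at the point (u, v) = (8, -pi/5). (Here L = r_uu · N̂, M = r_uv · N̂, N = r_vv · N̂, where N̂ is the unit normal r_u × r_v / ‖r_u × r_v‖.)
L = 0;  M = 0;  N = 28*sqrt(2)/5

Compute the unit normal N̂(u, v) = (-7*sqrt(2)*u*cos(v)/(10*Abs(u)), -7*sqrt(2)*u*sin(v)/(10*Abs(u)), sqrt(2)*u/(10*Abs(u))), and the second partials r_uu, r_uv, r_vv. Take dot products:
  L(u, v) = r_uu · N̂ = 0,
  M(u, v) = r_uv · N̂ = 0,
  N(u, v) = r_vv · N̂ = 7*sqrt(2)*u^2/(10*Abs(u)).
Evaluating at (u, v) = (8, -pi/5):
  L = 0, M = 0, N = 28*sqrt(2)/5.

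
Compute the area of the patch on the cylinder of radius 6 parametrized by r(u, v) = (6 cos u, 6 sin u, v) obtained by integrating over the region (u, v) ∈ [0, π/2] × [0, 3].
Area = 9*pi

Area = ∫∫ √(EG − F²) du dv with √(EG − F²) = 6. Integrating over [0, π/2] × [0, 3] gives 9*pi.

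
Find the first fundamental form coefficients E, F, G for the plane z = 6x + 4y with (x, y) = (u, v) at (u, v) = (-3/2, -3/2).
E = 37;  F = 24;  G = 17

Partials: r_u = (1, 0, 6), r_v = (0, 1, 4). As functions of (u, v):
  E = r_u · r_u = 37,
  F = r_u · r_v = 24,
  G = r_v · r_v = 17.
Evaluating at (u, v) = (-3/2, -3/2): E = 37, F = 24, G = 17.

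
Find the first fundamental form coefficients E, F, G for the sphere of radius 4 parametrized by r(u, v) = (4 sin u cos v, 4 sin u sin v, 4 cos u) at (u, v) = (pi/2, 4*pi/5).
E = 16;  F = 0;  G = 16

Partials: r_u = (4*cos(u)*cos(v), 4*sin(v)*cos(u), -4*sin(u)), r_v = (-4*sin(u)*sin(v), 4*sin(u)*cos(v), 0). As functions of (u, v):
  E = r_u · r_u = 16,
  F = r_u · r_v = 0,
  G = r_v · r_v = 16*sin(u)^2.
Evaluating at (u, v) = (pi/2, 4*pi/5): E = 16, F = 0, G = 16.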